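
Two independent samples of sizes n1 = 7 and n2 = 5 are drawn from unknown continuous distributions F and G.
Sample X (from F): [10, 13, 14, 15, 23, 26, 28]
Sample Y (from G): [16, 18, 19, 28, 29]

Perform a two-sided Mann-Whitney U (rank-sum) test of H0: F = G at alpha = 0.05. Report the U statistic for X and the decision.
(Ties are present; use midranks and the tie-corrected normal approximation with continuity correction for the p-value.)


Step 1: Combine and sort all 12 observations; assign midranks.
sorted (value, group): (10,X), (13,X), (14,X), (15,X), (16,Y), (18,Y), (19,Y), (23,X), (26,X), (28,X), (28,Y), (29,Y)
ranks: 10->1, 13->2, 14->3, 15->4, 16->5, 18->6, 19->7, 23->8, 26->9, 28->10.5, 28->10.5, 29->12
Step 2: Rank sum for X: R1 = 1 + 2 + 3 + 4 + 8 + 9 + 10.5 = 37.5.
Step 3: U_X = R1 - n1(n1+1)/2 = 37.5 - 7*8/2 = 37.5 - 28 = 9.5.
       U_Y = n1*n2 - U_X = 35 - 9.5 = 25.5.
Step 4: Ties are present, so use the tie-corrected normal approximation (with continuity correction) for the p-value.
Step 5: p-value = 0.222415; compare to alpha = 0.05. fail to reject H0.

U_X = 9.5, p = 0.222415, fail to reject H0 at alpha = 0.05.


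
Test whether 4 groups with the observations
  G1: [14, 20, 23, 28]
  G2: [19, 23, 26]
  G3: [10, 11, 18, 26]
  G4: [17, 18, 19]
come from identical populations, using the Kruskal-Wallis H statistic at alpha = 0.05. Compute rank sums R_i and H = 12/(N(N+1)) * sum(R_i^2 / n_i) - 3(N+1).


Step 1: Combine all N = 14 observations and assign midranks.
sorted (value, group, rank): (10,G3,1), (11,G3,2), (14,G1,3), (17,G4,4), (18,G3,5.5), (18,G4,5.5), (19,G2,7.5), (19,G4,7.5), (20,G1,9), (23,G1,10.5), (23,G2,10.5), (26,G2,12.5), (26,G3,12.5), (28,G1,14)
Step 2: Sum ranks within each group.
R_1 = 36.5 (n_1 = 4)
R_2 = 30.5 (n_2 = 3)
R_3 = 21 (n_3 = 4)
R_4 = 17 (n_4 = 3)
Step 3: H = 12/(N(N+1)) * sum(R_i^2/n_i) - 3(N+1)
     = 12/(14*15) * (36.5^2/4 + 30.5^2/3 + 21^2/4 + 17^2/3) - 3*15
     = 0.057143 * 849.729 - 45
     = 3.555952.
Step 4: Ties present; correction factor C = 1 - 24/(14^3 - 14) = 0.991209. Corrected H = 3.555952 / 0.991209 = 3.587491.
Step 5: Under H0, H ~ chi^2(3); p-value = 0.309591.
Step 6: alpha = 0.05. fail to reject H0.

H = 3.5875, df = 3, p = 0.309591, fail to reject H0.


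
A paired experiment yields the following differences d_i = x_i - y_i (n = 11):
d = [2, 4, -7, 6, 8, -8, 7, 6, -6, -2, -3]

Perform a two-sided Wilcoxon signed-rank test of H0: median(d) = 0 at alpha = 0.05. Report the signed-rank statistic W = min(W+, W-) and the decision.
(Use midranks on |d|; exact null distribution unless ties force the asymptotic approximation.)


Step 1: Drop any zero differences (none here) and take |d_i|.
|d| = [2, 4, 7, 6, 8, 8, 7, 6, 6, 2, 3]
Step 2: Midrank |d_i| (ties get averaged ranks).
ranks: |2|->1.5, |4|->4, |7|->8.5, |6|->6, |8|->10.5, |8|->10.5, |7|->8.5, |6|->6, |6|->6, |2|->1.5, |3|->3
Step 3: Attach original signs; sum ranks with positive sign and with negative sign.
W+ = 1.5 + 4 + 6 + 10.5 + 8.5 + 6 = 36.5
W- = 8.5 + 10.5 + 6 + 1.5 + 3 = 29.5
(Check: W+ + W- = 66 should equal n(n+1)/2 = 66.)
Step 4: Test statistic W = min(W+, W-) = 29.5.
Step 5: Ties in |d|, so use the tie-corrected normal approximation.
        E[W] = n(n+1)/4 = 11*12/4 = 33.
        Tie groups: |d|=2 (t=2), |d|=6 (t=3), |d|=7 (t=2), |d|=8 (t=2); sum(t^3 - t) = 42.
        Var[W] = n(n+1)(2n+1)/24 - sum(t^3-t)/48 = 3036/24 - 42/48 = 125.625.
        z = (W - E[W]) / sqrt(Var[W]) = (29.5 - 33) / 11.2083 = -0.3123.
        Two-sided p = 2*Phi(z) = 0.754835.
Step 6: alpha = 0.05. fail to reject H0.

W+ = 36.5, W- = 29.5, W = min = 29.5, p = 0.754835, fail to reject H0.


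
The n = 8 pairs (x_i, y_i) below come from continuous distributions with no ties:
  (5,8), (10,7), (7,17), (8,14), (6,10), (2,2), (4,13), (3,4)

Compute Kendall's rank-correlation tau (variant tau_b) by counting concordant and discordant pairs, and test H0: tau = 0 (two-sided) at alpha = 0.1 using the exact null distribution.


Step 1: Enumerate the 28 unordered pairs (i,j) with i<j and classify each by sign(x_j-x_i) * sign(y_j-y_i).
  (1,2):dx=+5,dy=-1->D; (1,3):dx=+2,dy=+9->C; (1,4):dx=+3,dy=+6->C; (1,5):dx=+1,dy=+2->C
  (1,6):dx=-3,dy=-6->C; (1,7):dx=-1,dy=+5->D; (1,8):dx=-2,dy=-4->C; (2,3):dx=-3,dy=+10->D
  (2,4):dx=-2,dy=+7->D; (2,5):dx=-4,dy=+3->D; (2,6):dx=-8,dy=-5->C; (2,7):dx=-6,dy=+6->D
  (2,8):dx=-7,dy=-3->C; (3,4):dx=+1,dy=-3->D; (3,5):dx=-1,dy=-7->C; (3,6):dx=-5,dy=-15->C
  (3,7):dx=-3,dy=-4->C; (3,8):dx=-4,dy=-13->C; (4,5):dx=-2,dy=-4->C; (4,6):dx=-6,dy=-12->C
  (4,7):dx=-4,dy=-1->C; (4,8):dx=-5,dy=-10->C; (5,6):dx=-4,dy=-8->C; (5,7):dx=-2,dy=+3->D
  (5,8):dx=-3,dy=-6->C; (6,7):dx=+2,dy=+11->C; (6,8):dx=+1,dy=+2->C; (7,8):dx=-1,dy=-9->C
Step 2: C = 20, D = 8, total pairs = 28.
Step 3: tau = (C - D)/(n(n-1)/2) = (20 - 8)/28 = 0.428571.
Step 4: Exact two-sided p-value (enumerate n! = 40320 permutations of y under H0): p = 0.178869.
Step 5: alpha = 0.1. fail to reject H0.

tau_b = 0.4286 (C=20, D=8), p = 0.178869, fail to reject H0.


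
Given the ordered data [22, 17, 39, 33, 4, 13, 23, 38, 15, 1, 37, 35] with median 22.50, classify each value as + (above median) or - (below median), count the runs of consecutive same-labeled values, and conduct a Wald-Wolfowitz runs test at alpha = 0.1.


Step 1: Compute median = 22.50; label A = above, B = below.
Labels in order: BBAABBAABBAA  (n_A = 6, n_B = 6)
Step 2: Count runs R = 6.
Step 3: Under H0 (random ordering), E[R] = 2*n_A*n_B/(n_A+n_B) + 1 = 2*6*6/12 + 1 = 7.0000.
        Var[R] = 2*n_A*n_B*(2*n_A*n_B - n_A - n_B) / ((n_A+n_B)^2 * (n_A+n_B-1)) = 4320/1584 = 2.7273.
        SD[R] = 1.6514.
Step 4: Continuity-corrected z = (R + 0.5 - E[R]) / SD[R] = (6 + 0.5 - 7.0000) / 1.6514 = -0.3028.
Step 5: Two-sided p-value via normal approximation = 2*(1 - Phi(|z|)) = 0.762069.
Step 6: alpha = 0.1. fail to reject H0.

R = 6, z = -0.3028, p = 0.762069, fail to reject H0.


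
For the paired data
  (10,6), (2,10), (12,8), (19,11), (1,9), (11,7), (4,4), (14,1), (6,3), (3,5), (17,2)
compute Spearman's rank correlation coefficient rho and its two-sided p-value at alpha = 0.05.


Step 1: Rank x and y separately (midranks; no ties here).
rank(x): 10->6, 2->2, 12->8, 19->11, 1->1, 11->7, 4->4, 14->9, 6->5, 3->3, 17->10
rank(y): 6->6, 10->10, 8->8, 11->11, 9->9, 7->7, 4->4, 1->1, 3->3, 5->5, 2->2
Step 2: d_i = R_x(i) - R_y(i); compute d_i^2.
  (6-6)^2=0, (2-10)^2=64, (8-8)^2=0, (11-11)^2=0, (1-9)^2=64, (7-7)^2=0, (4-4)^2=0, (9-1)^2=64, (5-3)^2=4, (3-5)^2=4, (10-2)^2=64
sum(d^2) = 264.
Step 3: rho = 1 - 6*264 / (11*(11^2 - 1)) = 1 - 1584/1320 = -0.200000.
Step 4: Under H0, t = rho * sqrt((n-2)/(1-rho^2)) = -0.6124 ~ t(9).
Step 5: Two-sided p-value from the t-distribution with 9 df = 0.555445.
Step 6: alpha = 0.05. fail to reject H0.

rho = -0.2000, p = 0.555445, fail to reject H0 at alpha = 0.05.


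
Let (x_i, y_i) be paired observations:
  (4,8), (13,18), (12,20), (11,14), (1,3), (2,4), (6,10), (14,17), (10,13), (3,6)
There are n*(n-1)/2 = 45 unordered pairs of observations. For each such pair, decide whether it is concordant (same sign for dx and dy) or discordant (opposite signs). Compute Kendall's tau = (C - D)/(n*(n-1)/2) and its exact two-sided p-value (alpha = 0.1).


Step 1: Enumerate the 45 unordered pairs (i,j) with i<j and classify each by sign(x_j-x_i) * sign(y_j-y_i).
  (1,2):dx=+9,dy=+10->C; (1,3):dx=+8,dy=+12->C; (1,4):dx=+7,dy=+6->C; (1,5):dx=-3,dy=-5->C
  (1,6):dx=-2,dy=-4->C; (1,7):dx=+2,dy=+2->C; (1,8):dx=+10,dy=+9->C; (1,9):dx=+6,dy=+5->C
  (1,10):dx=-1,dy=-2->C; (2,3):dx=-1,dy=+2->D; (2,4):dx=-2,dy=-4->C; (2,5):dx=-12,dy=-15->C
  (2,6):dx=-11,dy=-14->C; (2,7):dx=-7,dy=-8->C; (2,8):dx=+1,dy=-1->D; (2,9):dx=-3,dy=-5->C
  (2,10):dx=-10,dy=-12->C; (3,4):dx=-1,dy=-6->C; (3,5):dx=-11,dy=-17->C; (3,6):dx=-10,dy=-16->C
  (3,7):dx=-6,dy=-10->C; (3,8):dx=+2,dy=-3->D; (3,9):dx=-2,dy=-7->C; (3,10):dx=-9,dy=-14->C
  (4,5):dx=-10,dy=-11->C; (4,6):dx=-9,dy=-10->C; (4,7):dx=-5,dy=-4->C; (4,8):dx=+3,dy=+3->C
  (4,9):dx=-1,dy=-1->C; (4,10):dx=-8,dy=-8->C; (5,6):dx=+1,dy=+1->C; (5,7):dx=+5,dy=+7->C
  (5,8):dx=+13,dy=+14->C; (5,9):dx=+9,dy=+10->C; (5,10):dx=+2,dy=+3->C; (6,7):dx=+4,dy=+6->C
  (6,8):dx=+12,dy=+13->C; (6,9):dx=+8,dy=+9->C; (6,10):dx=+1,dy=+2->C; (7,8):dx=+8,dy=+7->C
  (7,9):dx=+4,dy=+3->C; (7,10):dx=-3,dy=-4->C; (8,9):dx=-4,dy=-4->C; (8,10):dx=-11,dy=-11->C
  (9,10):dx=-7,dy=-7->C
Step 2: C = 42, D = 3, total pairs = 45.
Step 3: tau = (C - D)/(n(n-1)/2) = (42 - 3)/45 = 0.866667.
Step 4: Exact two-sided p-value (enumerate n! = 3628800 permutations of y under H0): p = 0.000115.
Step 5: alpha = 0.1. reject H0.

tau_b = 0.8667 (C=42, D=3), p = 0.000115, reject H0.


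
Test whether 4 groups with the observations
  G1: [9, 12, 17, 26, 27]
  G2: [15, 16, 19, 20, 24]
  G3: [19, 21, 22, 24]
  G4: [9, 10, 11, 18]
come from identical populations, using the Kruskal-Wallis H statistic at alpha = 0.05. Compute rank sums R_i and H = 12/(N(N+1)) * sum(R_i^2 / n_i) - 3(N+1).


Step 1: Combine all N = 18 observations and assign midranks.
sorted (value, group, rank): (9,G1,1.5), (9,G4,1.5), (10,G4,3), (11,G4,4), (12,G1,5), (15,G2,6), (16,G2,7), (17,G1,8), (18,G4,9), (19,G2,10.5), (19,G3,10.5), (20,G2,12), (21,G3,13), (22,G3,14), (24,G2,15.5), (24,G3,15.5), (26,G1,17), (27,G1,18)
Step 2: Sum ranks within each group.
R_1 = 49.5 (n_1 = 5)
R_2 = 51 (n_2 = 5)
R_3 = 53 (n_3 = 4)
R_4 = 17.5 (n_4 = 4)
Step 3: H = 12/(N(N+1)) * sum(R_i^2/n_i) - 3(N+1)
     = 12/(18*19) * (49.5^2/5 + 51^2/5 + 53^2/4 + 17.5^2/4) - 3*19
     = 0.035088 * 1789.06 - 57
     = 5.774123.
Step 4: Ties present; correction factor C = 1 - 18/(18^3 - 18) = 0.996904. Corrected H = 5.774123 / 0.996904 = 5.792055.
Step 5: Under H0, H ~ chi^2(3); p-value = 0.122177.
Step 6: alpha = 0.05. fail to reject H0.

H = 5.7921, df = 3, p = 0.122177, fail to reject H0.


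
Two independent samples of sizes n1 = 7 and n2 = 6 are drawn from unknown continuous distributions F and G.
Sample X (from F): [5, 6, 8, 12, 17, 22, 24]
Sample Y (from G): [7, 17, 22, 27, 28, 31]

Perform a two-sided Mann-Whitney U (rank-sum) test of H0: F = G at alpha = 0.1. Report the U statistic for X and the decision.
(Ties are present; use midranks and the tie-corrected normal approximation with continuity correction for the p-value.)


Step 1: Combine and sort all 13 observations; assign midranks.
sorted (value, group): (5,X), (6,X), (7,Y), (8,X), (12,X), (17,X), (17,Y), (22,X), (22,Y), (24,X), (27,Y), (28,Y), (31,Y)
ranks: 5->1, 6->2, 7->3, 8->4, 12->5, 17->6.5, 17->6.5, 22->8.5, 22->8.5, 24->10, 27->11, 28->12, 31->13
Step 2: Rank sum for X: R1 = 1 + 2 + 4 + 5 + 6.5 + 8.5 + 10 = 37.
Step 3: U_X = R1 - n1(n1+1)/2 = 37 - 7*8/2 = 37 - 28 = 9.
       U_Y = n1*n2 - U_X = 42 - 9 = 33.
Step 4: Ties are present, so use the tie-corrected normal approximation (with continuity correction) for the p-value.
Step 5: p-value = 0.099478; compare to alpha = 0.1. reject H0.

U_X = 9, p = 0.099478, reject H0 at alpha = 0.1.


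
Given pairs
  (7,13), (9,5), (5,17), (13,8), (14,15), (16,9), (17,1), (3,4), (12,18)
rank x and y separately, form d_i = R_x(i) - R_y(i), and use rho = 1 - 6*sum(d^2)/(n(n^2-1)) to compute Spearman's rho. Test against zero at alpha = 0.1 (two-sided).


Step 1: Rank x and y separately (midranks; no ties here).
rank(x): 7->3, 9->4, 5->2, 13->6, 14->7, 16->8, 17->9, 3->1, 12->5
rank(y): 13->6, 5->3, 17->8, 8->4, 15->7, 9->5, 1->1, 4->2, 18->9
Step 2: d_i = R_x(i) - R_y(i); compute d_i^2.
  (3-6)^2=9, (4-3)^2=1, (2-8)^2=36, (6-4)^2=4, (7-7)^2=0, (8-5)^2=9, (9-1)^2=64, (1-2)^2=1, (5-9)^2=16
sum(d^2) = 140.
Step 3: rho = 1 - 6*140 / (9*(9^2 - 1)) = 1 - 840/720 = -0.166667.
Step 4: Under H0, t = rho * sqrt((n-2)/(1-rho^2)) = -0.4472 ~ t(7).
Step 5: Two-sided p-value from the t-distribution with 7 df = 0.668231.
Step 6: alpha = 0.1. fail to reject H0.

rho = -0.1667, p = 0.668231, fail to reject H0 at alpha = 0.1.


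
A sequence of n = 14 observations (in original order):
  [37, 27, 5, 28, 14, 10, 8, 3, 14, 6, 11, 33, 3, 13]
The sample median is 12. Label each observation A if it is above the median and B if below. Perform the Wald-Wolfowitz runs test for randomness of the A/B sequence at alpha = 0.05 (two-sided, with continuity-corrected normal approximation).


Step 1: Compute median = 12; label A = above, B = below.
Labels in order: AABAABBBABBABA  (n_A = 7, n_B = 7)
Step 2: Count runs R = 9.
Step 3: Under H0 (random ordering), E[R] = 2*n_A*n_B/(n_A+n_B) + 1 = 2*7*7/14 + 1 = 8.0000.
        Var[R] = 2*n_A*n_B*(2*n_A*n_B - n_A - n_B) / ((n_A+n_B)^2 * (n_A+n_B-1)) = 8232/2548 = 3.2308.
        SD[R] = 1.7974.
Step 4: Continuity-corrected z = (R - 0.5 - E[R]) / SD[R] = (9 - 0.5 - 8.0000) / 1.7974 = 0.2782.
Step 5: Two-sided p-value via normal approximation = 2*(1 - Phi(|z|)) = 0.780879.
Step 6: alpha = 0.05. fail to reject H0.

R = 9, z = 0.2782, p = 0.780879, fail to reject H0.


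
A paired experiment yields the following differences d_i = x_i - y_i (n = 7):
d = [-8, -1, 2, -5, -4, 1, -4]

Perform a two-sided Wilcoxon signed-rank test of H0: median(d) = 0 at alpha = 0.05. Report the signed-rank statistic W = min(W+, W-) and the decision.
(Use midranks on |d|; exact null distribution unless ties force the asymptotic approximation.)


Step 1: Drop any zero differences (none here) and take |d_i|.
|d| = [8, 1, 2, 5, 4, 1, 4]
Step 2: Midrank |d_i| (ties get averaged ranks).
ranks: |8|->7, |1|->1.5, |2|->3, |5|->6, |4|->4.5, |1|->1.5, |4|->4.5
Step 3: Attach original signs; sum ranks with positive sign and with negative sign.
W+ = 3 + 1.5 = 4.5
W- = 7 + 1.5 + 6 + 4.5 + 4.5 = 23.5
(Check: W+ + W- = 28 should equal n(n+1)/2 = 28.)
Step 4: Test statistic W = min(W+, W-) = 4.5.
Step 5: Ties in |d|, so use the tie-corrected normal approximation.
        E[W] = n(n+1)/4 = 7*8/4 = 14.
        Tie groups: |d|=1 (t=2), |d|=4 (t=2); sum(t^3 - t) = 12.
        Var[W] = n(n+1)(2n+1)/24 - sum(t^3-t)/48 = 840/24 - 12/48 = 34.75.
        z = (W - E[W]) / sqrt(Var[W]) = (4.5 - 14) / 5.8949 = -1.6116.
        Two-sided p = 2*Phi(z) = 0.107058.
Step 6: alpha = 0.05. fail to reject H0.

W+ = 4.5, W- = 23.5, W = min = 4.5, p = 0.107058, fail to reject H0.


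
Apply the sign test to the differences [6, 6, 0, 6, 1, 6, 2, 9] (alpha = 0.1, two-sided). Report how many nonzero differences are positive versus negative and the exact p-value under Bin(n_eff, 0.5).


Step 1: Discard zero differences. Original n = 8; n_eff = number of nonzero differences = 7.
Nonzero differences (with sign): +6, +6, +6, +1, +6, +2, +9
Step 2: Count signs: positive = 7, negative = 0.
Step 3: Under H0: P(positive) = 0.5, so the number of positives S ~ Bin(7, 0.5).
Step 4: Two-sided exact p-value = sum of Bin(7,0.5) probabilities at or below the observed probability = 0.015625.
Step 5: alpha = 0.1. reject H0.

n_eff = 7, pos = 7, neg = 0, p = 0.015625, reject H0.


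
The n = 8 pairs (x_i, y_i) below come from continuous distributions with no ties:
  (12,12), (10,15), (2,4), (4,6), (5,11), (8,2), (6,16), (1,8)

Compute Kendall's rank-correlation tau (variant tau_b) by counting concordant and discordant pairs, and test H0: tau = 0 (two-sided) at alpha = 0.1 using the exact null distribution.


Step 1: Enumerate the 28 unordered pairs (i,j) with i<j and classify each by sign(x_j-x_i) * sign(y_j-y_i).
  (1,2):dx=-2,dy=+3->D; (1,3):dx=-10,dy=-8->C; (1,4):dx=-8,dy=-6->C; (1,5):dx=-7,dy=-1->C
  (1,6):dx=-4,dy=-10->C; (1,7):dx=-6,dy=+4->D; (1,8):dx=-11,dy=-4->C; (2,3):dx=-8,dy=-11->C
  (2,4):dx=-6,dy=-9->C; (2,5):dx=-5,dy=-4->C; (2,6):dx=-2,dy=-13->C; (2,7):dx=-4,dy=+1->D
  (2,8):dx=-9,dy=-7->C; (3,4):dx=+2,dy=+2->C; (3,5):dx=+3,dy=+7->C; (3,6):dx=+6,dy=-2->D
  (3,7):dx=+4,dy=+12->C; (3,8):dx=-1,dy=+4->D; (4,5):dx=+1,dy=+5->C; (4,6):dx=+4,dy=-4->D
  (4,7):dx=+2,dy=+10->C; (4,8):dx=-3,dy=+2->D; (5,6):dx=+3,dy=-9->D; (5,7):dx=+1,dy=+5->C
  (5,8):dx=-4,dy=-3->C; (6,7):dx=-2,dy=+14->D; (6,8):dx=-7,dy=+6->D; (7,8):dx=-5,dy=-8->C
Step 2: C = 18, D = 10, total pairs = 28.
Step 3: tau = (C - D)/(n(n-1)/2) = (18 - 10)/28 = 0.285714.
Step 4: Exact two-sided p-value (enumerate n! = 40320 permutations of y under H0): p = 0.398760.
Step 5: alpha = 0.1. fail to reject H0.

tau_b = 0.2857 (C=18, D=10), p = 0.398760, fail to reject H0.


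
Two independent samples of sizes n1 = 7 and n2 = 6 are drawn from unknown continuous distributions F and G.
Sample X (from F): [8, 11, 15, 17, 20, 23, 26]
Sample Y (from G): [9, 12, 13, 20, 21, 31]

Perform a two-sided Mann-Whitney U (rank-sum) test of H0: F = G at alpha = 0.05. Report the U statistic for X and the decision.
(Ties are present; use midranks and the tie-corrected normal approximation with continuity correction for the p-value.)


Step 1: Combine and sort all 13 observations; assign midranks.
sorted (value, group): (8,X), (9,Y), (11,X), (12,Y), (13,Y), (15,X), (17,X), (20,X), (20,Y), (21,Y), (23,X), (26,X), (31,Y)
ranks: 8->1, 9->2, 11->3, 12->4, 13->5, 15->6, 17->7, 20->8.5, 20->8.5, 21->10, 23->11, 26->12, 31->13
Step 2: Rank sum for X: R1 = 1 + 3 + 6 + 7 + 8.5 + 11 + 12 = 48.5.
Step 3: U_X = R1 - n1(n1+1)/2 = 48.5 - 7*8/2 = 48.5 - 28 = 20.5.
       U_Y = n1*n2 - U_X = 42 - 20.5 = 21.5.
Step 4: Ties are present, so use the tie-corrected normal approximation (with continuity correction) for the p-value.
Step 5: p-value = 1.000000; compare to alpha = 0.05. fail to reject H0.

U_X = 20.5, p = 1.000000, fail to reject H0 at alpha = 0.05.


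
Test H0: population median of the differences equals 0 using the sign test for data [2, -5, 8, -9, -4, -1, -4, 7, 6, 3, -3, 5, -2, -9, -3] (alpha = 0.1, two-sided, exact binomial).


Step 1: Discard zero differences. Original n = 15; n_eff = number of nonzero differences = 15.
Nonzero differences (with sign): +2, -5, +8, -9, -4, -1, -4, +7, +6, +3, -3, +5, -2, -9, -3
Step 2: Count signs: positive = 6, negative = 9.
Step 3: Under H0: P(positive) = 0.5, so the number of positives S ~ Bin(15, 0.5).
Step 4: Two-sided exact p-value = sum of Bin(15,0.5) probabilities at or below the observed probability = 0.607239.
Step 5: alpha = 0.1. fail to reject H0.

n_eff = 15, pos = 6, neg = 9, p = 0.607239, fail to reject H0.


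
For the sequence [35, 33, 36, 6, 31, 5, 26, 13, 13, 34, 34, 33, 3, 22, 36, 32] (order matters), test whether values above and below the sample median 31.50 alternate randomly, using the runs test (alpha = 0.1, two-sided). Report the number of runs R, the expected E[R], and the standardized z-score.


Step 1: Compute median = 31.50; label A = above, B = below.
Labels in order: AAABBBBBBAAABBAA  (n_A = 8, n_B = 8)
Step 2: Count runs R = 5.
Step 3: Under H0 (random ordering), E[R] = 2*n_A*n_B/(n_A+n_B) + 1 = 2*8*8/16 + 1 = 9.0000.
        Var[R] = 2*n_A*n_B*(2*n_A*n_B - n_A - n_B) / ((n_A+n_B)^2 * (n_A+n_B-1)) = 14336/3840 = 3.7333.
        SD[R] = 1.9322.
Step 4: Continuity-corrected z = (R + 0.5 - E[R]) / SD[R] = (5 + 0.5 - 9.0000) / 1.9322 = -1.8114.
Step 5: Two-sided p-value via normal approximation = 2*(1 - Phi(|z|)) = 0.070076.
Step 6: alpha = 0.1. reject H0.

R = 5, z = -1.8114, p = 0.070076, reject H0.


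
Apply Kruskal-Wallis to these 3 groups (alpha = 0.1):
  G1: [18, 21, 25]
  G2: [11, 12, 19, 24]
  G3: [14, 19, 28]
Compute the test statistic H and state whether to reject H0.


Step 1: Combine all N = 10 observations and assign midranks.
sorted (value, group, rank): (11,G2,1), (12,G2,2), (14,G3,3), (18,G1,4), (19,G2,5.5), (19,G3,5.5), (21,G1,7), (24,G2,8), (25,G1,9), (28,G3,10)
Step 2: Sum ranks within each group.
R_1 = 20 (n_1 = 3)
R_2 = 16.5 (n_2 = 4)
R_3 = 18.5 (n_3 = 3)
Step 3: H = 12/(N(N+1)) * sum(R_i^2/n_i) - 3(N+1)
     = 12/(10*11) * (20^2/3 + 16.5^2/4 + 18.5^2/3) - 3*11
     = 0.109091 * 315.479 - 33
     = 1.415909.
Step 4: Ties present; correction factor C = 1 - 6/(10^3 - 10) = 0.993939. Corrected H = 1.415909 / 0.993939 = 1.424543.
Step 5: Under H0, H ~ chi^2(2); p-value = 0.490529.
Step 6: alpha = 0.1. fail to reject H0.

H = 1.4245, df = 2, p = 0.490529, fail to reject H0.


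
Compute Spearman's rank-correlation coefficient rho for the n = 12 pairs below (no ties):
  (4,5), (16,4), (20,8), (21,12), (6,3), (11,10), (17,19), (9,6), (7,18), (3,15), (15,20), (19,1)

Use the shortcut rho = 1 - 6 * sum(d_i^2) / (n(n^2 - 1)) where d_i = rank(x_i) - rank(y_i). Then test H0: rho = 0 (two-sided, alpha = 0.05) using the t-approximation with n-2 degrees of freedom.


Step 1: Rank x and y separately (midranks; no ties here).
rank(x): 4->2, 16->8, 20->11, 21->12, 6->3, 11->6, 17->9, 9->5, 7->4, 3->1, 15->7, 19->10
rank(y): 5->4, 4->3, 8->6, 12->8, 3->2, 10->7, 19->11, 6->5, 18->10, 15->9, 20->12, 1->1
Step 2: d_i = R_x(i) - R_y(i); compute d_i^2.
  (2-4)^2=4, (8-3)^2=25, (11-6)^2=25, (12-8)^2=16, (3-2)^2=1, (6-7)^2=1, (9-11)^2=4, (5-5)^2=0, (4-10)^2=36, (1-9)^2=64, (7-12)^2=25, (10-1)^2=81
sum(d^2) = 282.
Step 3: rho = 1 - 6*282 / (12*(12^2 - 1)) = 1 - 1692/1716 = 0.013986.
Step 4: Under H0, t = rho * sqrt((n-2)/(1-rho^2)) = 0.0442 ~ t(10).
Step 5: Two-sided p-value from the t-distribution with 10 df = 0.965590.
Step 6: alpha = 0.05. fail to reject H0.

rho = 0.0140, p = 0.965590, fail to reject H0 at alpha = 0.05.


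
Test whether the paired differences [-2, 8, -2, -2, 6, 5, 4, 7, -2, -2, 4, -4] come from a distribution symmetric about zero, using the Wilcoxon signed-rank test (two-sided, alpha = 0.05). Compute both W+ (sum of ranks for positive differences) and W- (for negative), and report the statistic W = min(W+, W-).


Step 1: Drop any zero differences (none here) and take |d_i|.
|d| = [2, 8, 2, 2, 6, 5, 4, 7, 2, 2, 4, 4]
Step 2: Midrank |d_i| (ties get averaged ranks).
ranks: |2|->3, |8|->12, |2|->3, |2|->3, |6|->10, |5|->9, |4|->7, |7|->11, |2|->3, |2|->3, |4|->7, |4|->7
Step 3: Attach original signs; sum ranks with positive sign and with negative sign.
W+ = 12 + 10 + 9 + 7 + 11 + 7 = 56
W- = 3 + 3 + 3 + 3 + 3 + 7 = 22
(Check: W+ + W- = 78 should equal n(n+1)/2 = 78.)
Step 4: Test statistic W = min(W+, W-) = 22.
Step 5: Ties in |d|, so use the tie-corrected normal approximation.
        E[W] = n(n+1)/4 = 12*13/4 = 39.
        Tie groups: |d|=2 (t=5), |d|=4 (t=3); sum(t^3 - t) = 144.
        Var[W] = n(n+1)(2n+1)/24 - sum(t^3-t)/48 = 3900/24 - 144/48 = 159.5.
        z = (W - E[W]) / sqrt(Var[W]) = (22 - 39) / 12.6293 = -1.3461.
        Two-sided p = 2*Phi(z) = 0.178279.
Step 6: alpha = 0.05. fail to reject H0.

W+ = 56, W- = 22, W = min = 22, p = 0.178279, fail to reject H0.


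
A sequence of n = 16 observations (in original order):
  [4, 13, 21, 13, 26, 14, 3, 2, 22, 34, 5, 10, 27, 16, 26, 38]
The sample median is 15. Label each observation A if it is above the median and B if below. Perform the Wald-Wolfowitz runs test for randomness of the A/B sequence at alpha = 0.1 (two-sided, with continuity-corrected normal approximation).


Step 1: Compute median = 15; label A = above, B = below.
Labels in order: BBABABBBAABBAAAA  (n_A = 8, n_B = 8)
Step 2: Count runs R = 8.
Step 3: Under H0 (random ordering), E[R] = 2*n_A*n_B/(n_A+n_B) + 1 = 2*8*8/16 + 1 = 9.0000.
        Var[R] = 2*n_A*n_B*(2*n_A*n_B - n_A - n_B) / ((n_A+n_B)^2 * (n_A+n_B-1)) = 14336/3840 = 3.7333.
        SD[R] = 1.9322.
Step 4: Continuity-corrected z = (R + 0.5 - E[R]) / SD[R] = (8 + 0.5 - 9.0000) / 1.9322 = -0.2588.
Step 5: Two-sided p-value via normal approximation = 2*(1 - Phi(|z|)) = 0.795809.
Step 6: alpha = 0.1. fail to reject H0.

R = 8, z = -0.2588, p = 0.795809, fail to reject H0.


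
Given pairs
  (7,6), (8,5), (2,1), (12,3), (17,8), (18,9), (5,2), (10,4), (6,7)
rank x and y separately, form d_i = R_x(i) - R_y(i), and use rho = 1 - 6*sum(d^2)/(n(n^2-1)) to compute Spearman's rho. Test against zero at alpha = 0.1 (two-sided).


Step 1: Rank x and y separately (midranks; no ties here).
rank(x): 7->4, 8->5, 2->1, 12->7, 17->8, 18->9, 5->2, 10->6, 6->3
rank(y): 6->6, 5->5, 1->1, 3->3, 8->8, 9->9, 2->2, 4->4, 7->7
Step 2: d_i = R_x(i) - R_y(i); compute d_i^2.
  (4-6)^2=4, (5-5)^2=0, (1-1)^2=0, (7-3)^2=16, (8-8)^2=0, (9-9)^2=0, (2-2)^2=0, (6-4)^2=4, (3-7)^2=16
sum(d^2) = 40.
Step 3: rho = 1 - 6*40 / (9*(9^2 - 1)) = 1 - 240/720 = 0.666667.
Step 4: Under H0, t = rho * sqrt((n-2)/(1-rho^2)) = 2.3664 ~ t(7).
Step 5: Two-sided p-value from the t-distribution with 7 df = 0.049867.
Step 6: alpha = 0.1. reject H0.

rho = 0.6667, p = 0.049867, reject H0 at alpha = 0.1.


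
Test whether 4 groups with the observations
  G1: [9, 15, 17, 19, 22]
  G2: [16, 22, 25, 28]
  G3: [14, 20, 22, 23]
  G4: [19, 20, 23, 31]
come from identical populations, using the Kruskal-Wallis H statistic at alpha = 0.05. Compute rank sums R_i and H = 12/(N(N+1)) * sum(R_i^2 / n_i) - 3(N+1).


Step 1: Combine all N = 17 observations and assign midranks.
sorted (value, group, rank): (9,G1,1), (14,G3,2), (15,G1,3), (16,G2,4), (17,G1,5), (19,G1,6.5), (19,G4,6.5), (20,G3,8.5), (20,G4,8.5), (22,G1,11), (22,G2,11), (22,G3,11), (23,G3,13.5), (23,G4,13.5), (25,G2,15), (28,G2,16), (31,G4,17)
Step 2: Sum ranks within each group.
R_1 = 26.5 (n_1 = 5)
R_2 = 46 (n_2 = 4)
R_3 = 35 (n_3 = 4)
R_4 = 45.5 (n_4 = 4)
Step 3: H = 12/(N(N+1)) * sum(R_i^2/n_i) - 3(N+1)
     = 12/(17*18) * (26.5^2/5 + 46^2/4 + 35^2/4 + 45.5^2/4) - 3*18
     = 0.039216 * 1493.26 - 54
     = 4.559314.
Step 4: Ties present; correction factor C = 1 - 42/(17^3 - 17) = 0.991422. Corrected H = 4.559314 / 0.991422 = 4.598764.
Step 5: Under H0, H ~ chi^2(3); p-value = 0.203648.
Step 6: alpha = 0.05. fail to reject H0.

H = 4.5988, df = 3, p = 0.203648, fail to reject H0.


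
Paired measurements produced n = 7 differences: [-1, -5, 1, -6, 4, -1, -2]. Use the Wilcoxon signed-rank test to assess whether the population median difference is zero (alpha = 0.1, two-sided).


Step 1: Drop any zero differences (none here) and take |d_i|.
|d| = [1, 5, 1, 6, 4, 1, 2]
Step 2: Midrank |d_i| (ties get averaged ranks).
ranks: |1|->2, |5|->6, |1|->2, |6|->7, |4|->5, |1|->2, |2|->4
Step 3: Attach original signs; sum ranks with positive sign and with negative sign.
W+ = 2 + 5 = 7
W- = 2 + 6 + 7 + 2 + 4 = 21
(Check: W+ + W- = 28 should equal n(n+1)/2 = 28.)
Step 4: Test statistic W = min(W+, W-) = 7.
Step 5: Ties in |d|, so use the tie-corrected normal approximation.
        E[W] = n(n+1)/4 = 7*8/4 = 14.
        Tie groups: |d|=1 (t=3); sum(t^3 - t) = 24.
        Var[W] = n(n+1)(2n+1)/24 - sum(t^3-t)/48 = 840/24 - 24/48 = 34.5.
        z = (W - E[W]) / sqrt(Var[W]) = (7 - 14) / 5.8737 = -1.1918.
        Two-sided p = 2*Phi(z) = 0.233356.
Step 6: alpha = 0.1. fail to reject H0.

W+ = 7, W- = 21, W = min = 7, p = 0.233356, fail to reject H0.


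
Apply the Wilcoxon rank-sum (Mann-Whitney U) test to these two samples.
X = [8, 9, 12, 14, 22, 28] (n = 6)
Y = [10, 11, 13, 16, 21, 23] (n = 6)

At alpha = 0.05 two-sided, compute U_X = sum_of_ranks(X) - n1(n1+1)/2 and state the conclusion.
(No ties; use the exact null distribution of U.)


Step 1: Combine and sort all 12 observations; assign midranks.
sorted (value, group): (8,X), (9,X), (10,Y), (11,Y), (12,X), (13,Y), (14,X), (16,Y), (21,Y), (22,X), (23,Y), (28,X)
ranks: 8->1, 9->2, 10->3, 11->4, 12->5, 13->6, 14->7, 16->8, 21->9, 22->10, 23->11, 28->12
Step 2: Rank sum for X: R1 = 1 + 2 + 5 + 7 + 10 + 12 = 37.
Step 3: U_X = R1 - n1(n1+1)/2 = 37 - 6*7/2 = 37 - 21 = 16.
       U_Y = n1*n2 - U_X = 36 - 16 = 20.
Step 4: No ties, so the exact null distribution of U (based on enumerating the C(12,6) = 924 equally likely rank assignments) gives the two-sided p-value.
Step 5: p-value = 0.818182; compare to alpha = 0.05. fail to reject H0.

U_X = 16, p = 0.818182, fail to reject H0 at alpha = 0.05.


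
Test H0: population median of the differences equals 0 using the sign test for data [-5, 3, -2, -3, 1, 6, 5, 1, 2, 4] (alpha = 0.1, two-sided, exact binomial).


Step 1: Discard zero differences. Original n = 10; n_eff = number of nonzero differences = 10.
Nonzero differences (with sign): -5, +3, -2, -3, +1, +6, +5, +1, +2, +4
Step 2: Count signs: positive = 7, negative = 3.
Step 3: Under H0: P(positive) = 0.5, so the number of positives S ~ Bin(10, 0.5).
Step 4: Two-sided exact p-value = sum of Bin(10,0.5) probabilities at or below the observed probability = 0.343750.
Step 5: alpha = 0.1. fail to reject H0.

n_eff = 10, pos = 7, neg = 3, p = 0.343750, fail to reject H0.


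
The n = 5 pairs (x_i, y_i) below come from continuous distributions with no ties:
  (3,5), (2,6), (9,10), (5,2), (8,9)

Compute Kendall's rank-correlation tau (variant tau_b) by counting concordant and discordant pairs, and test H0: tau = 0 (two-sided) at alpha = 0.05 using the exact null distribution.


Step 1: Enumerate the 10 unordered pairs (i,j) with i<j and classify each by sign(x_j-x_i) * sign(y_j-y_i).
  (1,2):dx=-1,dy=+1->D; (1,3):dx=+6,dy=+5->C; (1,4):dx=+2,dy=-3->D; (1,5):dx=+5,dy=+4->C
  (2,3):dx=+7,dy=+4->C; (2,4):dx=+3,dy=-4->D; (2,5):dx=+6,dy=+3->C; (3,4):dx=-4,dy=-8->C
  (3,5):dx=-1,dy=-1->C; (4,5):dx=+3,dy=+7->C
Step 2: C = 7, D = 3, total pairs = 10.
Step 3: tau = (C - D)/(n(n-1)/2) = (7 - 3)/10 = 0.400000.
Step 4: Exact two-sided p-value (enumerate n! = 120 permutations of y under H0): p = 0.483333.
Step 5: alpha = 0.05. fail to reject H0.

tau_b = 0.4000 (C=7, D=3), p = 0.483333, fail to reject H0.


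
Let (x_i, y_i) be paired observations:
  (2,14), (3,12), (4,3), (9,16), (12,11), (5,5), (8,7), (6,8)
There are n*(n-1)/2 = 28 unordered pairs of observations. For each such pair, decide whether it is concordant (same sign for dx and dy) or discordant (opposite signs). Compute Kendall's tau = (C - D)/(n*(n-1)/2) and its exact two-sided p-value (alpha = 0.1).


Step 1: Enumerate the 28 unordered pairs (i,j) with i<j and classify each by sign(x_j-x_i) * sign(y_j-y_i).
  (1,2):dx=+1,dy=-2->D; (1,3):dx=+2,dy=-11->D; (1,4):dx=+7,dy=+2->C; (1,5):dx=+10,dy=-3->D
  (1,6):dx=+3,dy=-9->D; (1,7):dx=+6,dy=-7->D; (1,8):dx=+4,dy=-6->D; (2,3):dx=+1,dy=-9->D
  (2,4):dx=+6,dy=+4->C; (2,5):dx=+9,dy=-1->D; (2,6):dx=+2,dy=-7->D; (2,7):dx=+5,dy=-5->D
  (2,8):dx=+3,dy=-4->D; (3,4):dx=+5,dy=+13->C; (3,5):dx=+8,dy=+8->C; (3,6):dx=+1,dy=+2->C
  (3,7):dx=+4,dy=+4->C; (3,8):dx=+2,dy=+5->C; (4,5):dx=+3,dy=-5->D; (4,6):dx=-4,dy=-11->C
  (4,7):dx=-1,dy=-9->C; (4,8):dx=-3,dy=-8->C; (5,6):dx=-7,dy=-6->C; (5,7):dx=-4,dy=-4->C
  (5,8):dx=-6,dy=-3->C; (6,7):dx=+3,dy=+2->C; (6,8):dx=+1,dy=+3->C; (7,8):dx=-2,dy=+1->D
Step 2: C = 15, D = 13, total pairs = 28.
Step 3: tau = (C - D)/(n(n-1)/2) = (15 - 13)/28 = 0.071429.
Step 4: Exact two-sided p-value (enumerate n! = 40320 permutations of y under H0): p = 0.904861.
Step 5: alpha = 0.1. fail to reject H0.

tau_b = 0.0714 (C=15, D=13), p = 0.904861, fail to reject H0.


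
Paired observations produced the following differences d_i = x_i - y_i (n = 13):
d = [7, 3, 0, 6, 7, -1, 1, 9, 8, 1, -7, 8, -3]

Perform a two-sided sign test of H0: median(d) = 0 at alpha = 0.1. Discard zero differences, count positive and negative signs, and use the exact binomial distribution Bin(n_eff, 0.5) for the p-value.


Step 1: Discard zero differences. Original n = 13; n_eff = number of nonzero differences = 12.
Nonzero differences (with sign): +7, +3, +6, +7, -1, +1, +9, +8, +1, -7, +8, -3
Step 2: Count signs: positive = 9, negative = 3.
Step 3: Under H0: P(positive) = 0.5, so the number of positives S ~ Bin(12, 0.5).
Step 4: Two-sided exact p-value = sum of Bin(12,0.5) probabilities at or below the observed probability = 0.145996.
Step 5: alpha = 0.1. fail to reject H0.

n_eff = 12, pos = 9, neg = 3, p = 0.145996, fail to reject H0.


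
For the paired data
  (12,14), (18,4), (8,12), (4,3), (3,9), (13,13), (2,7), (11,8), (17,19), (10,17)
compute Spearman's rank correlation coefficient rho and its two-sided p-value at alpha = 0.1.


Step 1: Rank x and y separately (midranks; no ties here).
rank(x): 12->7, 18->10, 8->4, 4->3, 3->2, 13->8, 2->1, 11->6, 17->9, 10->5
rank(y): 14->8, 4->2, 12->6, 3->1, 9->5, 13->7, 7->3, 8->4, 19->10, 17->9
Step 2: d_i = R_x(i) - R_y(i); compute d_i^2.
  (7-8)^2=1, (10-2)^2=64, (4-6)^2=4, (3-1)^2=4, (2-5)^2=9, (8-7)^2=1, (1-3)^2=4, (6-4)^2=4, (9-10)^2=1, (5-9)^2=16
sum(d^2) = 108.
Step 3: rho = 1 - 6*108 / (10*(10^2 - 1)) = 1 - 648/990 = 0.345455.
Step 4: Under H0, t = rho * sqrt((n-2)/(1-rho^2)) = 1.0412 ~ t(8).
Step 5: Two-sided p-value from the t-distribution with 8 df = 0.328227.
Step 6: alpha = 0.1. fail to reject H0.

rho = 0.3455, p = 0.328227, fail to reject H0 at alpha = 0.1.


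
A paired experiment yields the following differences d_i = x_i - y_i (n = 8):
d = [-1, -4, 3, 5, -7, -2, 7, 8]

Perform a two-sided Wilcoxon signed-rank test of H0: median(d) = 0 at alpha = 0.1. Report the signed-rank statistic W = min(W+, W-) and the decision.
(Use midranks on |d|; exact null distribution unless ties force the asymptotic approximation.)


Step 1: Drop any zero differences (none here) and take |d_i|.
|d| = [1, 4, 3, 5, 7, 2, 7, 8]
Step 2: Midrank |d_i| (ties get averaged ranks).
ranks: |1|->1, |4|->4, |3|->3, |5|->5, |7|->6.5, |2|->2, |7|->6.5, |8|->8
Step 3: Attach original signs; sum ranks with positive sign and with negative sign.
W+ = 3 + 5 + 6.5 + 8 = 22.5
W- = 1 + 4 + 6.5 + 2 = 13.5
(Check: W+ + W- = 36 should equal n(n+1)/2 = 36.)
Step 4: Test statistic W = min(W+, W-) = 13.5.
Step 5: Ties in |d|, so use the tie-corrected normal approximation.
        E[W] = n(n+1)/4 = 8*9/4 = 18.
        Tie groups: |d|=7 (t=2); sum(t^3 - t) = 6.
        Var[W] = n(n+1)(2n+1)/24 - sum(t^3-t)/48 = 1224/24 - 6/48 = 50.875.
        z = (W - E[W]) / sqrt(Var[W]) = (13.5 - 18) / 7.1327 = -0.6309.
        Two-sided p = 2*Phi(z) = 0.528106.
Step 6: alpha = 0.1. fail to reject H0.

W+ = 22.5, W- = 13.5, W = min = 13.5, p = 0.528106, fail to reject H0.


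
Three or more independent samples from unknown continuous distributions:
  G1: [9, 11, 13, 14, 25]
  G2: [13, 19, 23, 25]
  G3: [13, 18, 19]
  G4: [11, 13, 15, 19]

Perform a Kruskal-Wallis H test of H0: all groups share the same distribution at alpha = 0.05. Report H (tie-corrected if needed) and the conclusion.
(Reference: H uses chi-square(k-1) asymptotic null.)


Step 1: Combine all N = 16 observations and assign midranks.
sorted (value, group, rank): (9,G1,1), (11,G1,2.5), (11,G4,2.5), (13,G1,5.5), (13,G2,5.5), (13,G3,5.5), (13,G4,5.5), (14,G1,8), (15,G4,9), (18,G3,10), (19,G2,12), (19,G3,12), (19,G4,12), (23,G2,14), (25,G1,15.5), (25,G2,15.5)
Step 2: Sum ranks within each group.
R_1 = 32.5 (n_1 = 5)
R_2 = 47 (n_2 = 4)
R_3 = 27.5 (n_3 = 3)
R_4 = 29 (n_4 = 4)
Step 3: H = 12/(N(N+1)) * sum(R_i^2/n_i) - 3(N+1)
     = 12/(16*17) * (32.5^2/5 + 47^2/4 + 27.5^2/3 + 29^2/4) - 3*17
     = 0.044118 * 1225.83 - 51
     = 3.080882.
Step 4: Ties present; correction factor C = 1 - 96/(16^3 - 16) = 0.976471. Corrected H = 3.080882 / 0.976471 = 3.155120.
Step 5: Under H0, H ~ chi^2(3); p-value = 0.368321.
Step 6: alpha = 0.05. fail to reject H0.

H = 3.1551, df = 3, p = 0.368321, fail to reject H0.


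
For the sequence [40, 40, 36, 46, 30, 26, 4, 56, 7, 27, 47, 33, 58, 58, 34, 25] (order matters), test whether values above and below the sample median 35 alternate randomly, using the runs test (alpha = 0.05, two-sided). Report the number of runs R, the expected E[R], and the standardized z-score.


Step 1: Compute median = 35; label A = above, B = below.
Labels in order: AAAABBBABBABAABB  (n_A = 8, n_B = 8)
Step 2: Count runs R = 8.
Step 3: Under H0 (random ordering), E[R] = 2*n_A*n_B/(n_A+n_B) + 1 = 2*8*8/16 + 1 = 9.0000.
        Var[R] = 2*n_A*n_B*(2*n_A*n_B - n_A - n_B) / ((n_A+n_B)^2 * (n_A+n_B-1)) = 14336/3840 = 3.7333.
        SD[R] = 1.9322.
Step 4: Continuity-corrected z = (R + 0.5 - E[R]) / SD[R] = (8 + 0.5 - 9.0000) / 1.9322 = -0.2588.
Step 5: Two-sided p-value via normal approximation = 2*(1 - Phi(|z|)) = 0.795809.
Step 6: alpha = 0.05. fail to reject H0.

R = 8, z = -0.2588, p = 0.795809, fail to reject H0.


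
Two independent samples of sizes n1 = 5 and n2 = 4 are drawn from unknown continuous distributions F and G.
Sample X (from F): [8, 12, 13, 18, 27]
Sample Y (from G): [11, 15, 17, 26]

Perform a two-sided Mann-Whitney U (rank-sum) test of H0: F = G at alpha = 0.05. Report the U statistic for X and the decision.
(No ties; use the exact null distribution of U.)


Step 1: Combine and sort all 9 observations; assign midranks.
sorted (value, group): (8,X), (11,Y), (12,X), (13,X), (15,Y), (17,Y), (18,X), (26,Y), (27,X)
ranks: 8->1, 11->2, 12->3, 13->4, 15->5, 17->6, 18->7, 26->8, 27->9
Step 2: Rank sum for X: R1 = 1 + 3 + 4 + 7 + 9 = 24.
Step 3: U_X = R1 - n1(n1+1)/2 = 24 - 5*6/2 = 24 - 15 = 9.
       U_Y = n1*n2 - U_X = 20 - 9 = 11.
Step 4: No ties, so the exact null distribution of U (based on enumerating the C(9,5) = 126 equally likely rank assignments) gives the two-sided p-value.
Step 5: p-value = 0.904762; compare to alpha = 0.05. fail to reject H0.

U_X = 9, p = 0.904762, fail to reject H0 at alpha = 0.05.


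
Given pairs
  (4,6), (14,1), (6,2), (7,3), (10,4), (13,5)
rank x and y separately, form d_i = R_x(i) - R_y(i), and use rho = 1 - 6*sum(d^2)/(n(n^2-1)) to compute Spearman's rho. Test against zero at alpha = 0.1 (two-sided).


Step 1: Rank x and y separately (midranks; no ties here).
rank(x): 4->1, 14->6, 6->2, 7->3, 10->4, 13->5
rank(y): 6->6, 1->1, 2->2, 3->3, 4->4, 5->5
Step 2: d_i = R_x(i) - R_y(i); compute d_i^2.
  (1-6)^2=25, (6-1)^2=25, (2-2)^2=0, (3-3)^2=0, (4-4)^2=0, (5-5)^2=0
sum(d^2) = 50.
Step 3: rho = 1 - 6*50 / (6*(6^2 - 1)) = 1 - 300/210 = -0.428571.
Step 4: Under H0, t = rho * sqrt((n-2)/(1-rho^2)) = -0.9487 ~ t(4).
Step 5: Two-sided p-value from the t-distribution with 4 df = 0.396501.
Step 6: alpha = 0.1. fail to reject H0.

rho = -0.4286, p = 0.396501, fail to reject H0 at alpha = 0.1.


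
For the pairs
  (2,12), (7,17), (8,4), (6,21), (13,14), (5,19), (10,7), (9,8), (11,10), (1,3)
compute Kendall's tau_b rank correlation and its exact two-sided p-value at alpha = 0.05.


Step 1: Enumerate the 45 unordered pairs (i,j) with i<j and classify each by sign(x_j-x_i) * sign(y_j-y_i).
  (1,2):dx=+5,dy=+5->C; (1,3):dx=+6,dy=-8->D; (1,4):dx=+4,dy=+9->C; (1,5):dx=+11,dy=+2->C
  (1,6):dx=+3,dy=+7->C; (1,7):dx=+8,dy=-5->D; (1,8):dx=+7,dy=-4->D; (1,9):dx=+9,dy=-2->D
  (1,10):dx=-1,dy=-9->C; (2,3):dx=+1,dy=-13->D; (2,4):dx=-1,dy=+4->D; (2,5):dx=+6,dy=-3->D
  (2,6):dx=-2,dy=+2->D; (2,7):dx=+3,dy=-10->D; (2,8):dx=+2,dy=-9->D; (2,9):dx=+4,dy=-7->D
  (2,10):dx=-6,dy=-14->C; (3,4):dx=-2,dy=+17->D; (3,5):dx=+5,dy=+10->C; (3,6):dx=-3,dy=+15->D
  (3,7):dx=+2,dy=+3->C; (3,8):dx=+1,dy=+4->C; (3,9):dx=+3,dy=+6->C; (3,10):dx=-7,dy=-1->C
  (4,5):dx=+7,dy=-7->D; (4,6):dx=-1,dy=-2->C; (4,7):dx=+4,dy=-14->D; (4,8):dx=+3,dy=-13->D
  (4,9):dx=+5,dy=-11->D; (4,10):dx=-5,dy=-18->C; (5,6):dx=-8,dy=+5->D; (5,7):dx=-3,dy=-7->C
  (5,8):dx=-4,dy=-6->C; (5,9):dx=-2,dy=-4->C; (5,10):dx=-12,dy=-11->C; (6,7):dx=+5,dy=-12->D
  (6,8):dx=+4,dy=-11->D; (6,9):dx=+6,dy=-9->D; (6,10):dx=-4,dy=-16->C; (7,8):dx=-1,dy=+1->D
  (7,9):dx=+1,dy=+3->C; (7,10):dx=-9,dy=-4->C; (8,9):dx=+2,dy=+2->C; (8,10):dx=-8,dy=-5->C
  (9,10):dx=-10,dy=-7->C
Step 2: C = 23, D = 22, total pairs = 45.
Step 3: tau = (C - D)/(n(n-1)/2) = (23 - 22)/45 = 0.022222.
Step 4: Exact two-sided p-value (enumerate n! = 3628800 permutations of y under H0): p = 1.000000.
Step 5: alpha = 0.05. fail to reject H0.

tau_b = 0.0222 (C=23, D=22), p = 1.000000, fail to reject H0.


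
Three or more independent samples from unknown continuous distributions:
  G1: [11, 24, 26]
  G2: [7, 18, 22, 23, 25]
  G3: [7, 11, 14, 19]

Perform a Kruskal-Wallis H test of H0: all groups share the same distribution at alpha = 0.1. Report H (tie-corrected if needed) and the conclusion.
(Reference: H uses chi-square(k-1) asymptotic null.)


Step 1: Combine all N = 12 observations and assign midranks.
sorted (value, group, rank): (7,G2,1.5), (7,G3,1.5), (11,G1,3.5), (11,G3,3.5), (14,G3,5), (18,G2,6), (19,G3,7), (22,G2,8), (23,G2,9), (24,G1,10), (25,G2,11), (26,G1,12)
Step 2: Sum ranks within each group.
R_1 = 25.5 (n_1 = 3)
R_2 = 35.5 (n_2 = 5)
R_3 = 17 (n_3 = 4)
Step 3: H = 12/(N(N+1)) * sum(R_i^2/n_i) - 3(N+1)
     = 12/(12*13) * (25.5^2/3 + 35.5^2/5 + 17^2/4) - 3*13
     = 0.076923 * 541.05 - 39
     = 2.619231.
Step 4: Ties present; correction factor C = 1 - 12/(12^3 - 12) = 0.993007. Corrected H = 2.619231 / 0.993007 = 2.637676.
Step 5: Under H0, H ~ chi^2(2); p-value = 0.267446.
Step 6: alpha = 0.1. fail to reject H0.

H = 2.6377, df = 2, p = 0.267446, fail to reject H0.


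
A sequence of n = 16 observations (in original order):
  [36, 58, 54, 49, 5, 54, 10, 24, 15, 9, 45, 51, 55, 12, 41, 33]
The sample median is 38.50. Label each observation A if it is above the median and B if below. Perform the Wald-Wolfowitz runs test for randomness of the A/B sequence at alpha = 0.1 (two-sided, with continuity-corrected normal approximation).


Step 1: Compute median = 38.50; label A = above, B = below.
Labels in order: BAAABABBBBAAABAB  (n_A = 8, n_B = 8)
Step 2: Count runs R = 9.
Step 3: Under H0 (random ordering), E[R] = 2*n_A*n_B/(n_A+n_B) + 1 = 2*8*8/16 + 1 = 9.0000.
        Var[R] = 2*n_A*n_B*(2*n_A*n_B - n_A - n_B) / ((n_A+n_B)^2 * (n_A+n_B-1)) = 14336/3840 = 3.7333.
        SD[R] = 1.9322.
Step 4: R = E[R], so z = 0 with no continuity correction.
Step 5: Two-sided p-value via normal approximation = 2*(1 - Phi(|z|)) = 1.000000.
Step 6: alpha = 0.1. fail to reject H0.

R = 9, z = 0.0000, p = 1.000000, fail to reject H0.
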